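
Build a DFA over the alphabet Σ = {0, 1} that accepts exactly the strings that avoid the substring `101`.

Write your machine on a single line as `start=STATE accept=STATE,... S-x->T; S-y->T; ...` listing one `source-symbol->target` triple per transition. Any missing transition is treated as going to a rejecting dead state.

This is the complement of 'contains `101`'. Use the same substring-matching states — s0 through s3 holding how much of `101` has just been matched — but flip the accepting set: everything except the trap s3 accepts.
With 4 states:
        0   1  
>* s0   s0  s1 
 * s1   s2  s1 
 * s2   s0  s3 
   s3   s3  s3 
(> = start, * = accepting)

start=s0; accept=s0,s1,s2; s0-0->s0; s0-1->s1; s1-0->s2; s1-1->s1; s2-0->s0; s2-1->s3; s3-0->s3; s3-1->s3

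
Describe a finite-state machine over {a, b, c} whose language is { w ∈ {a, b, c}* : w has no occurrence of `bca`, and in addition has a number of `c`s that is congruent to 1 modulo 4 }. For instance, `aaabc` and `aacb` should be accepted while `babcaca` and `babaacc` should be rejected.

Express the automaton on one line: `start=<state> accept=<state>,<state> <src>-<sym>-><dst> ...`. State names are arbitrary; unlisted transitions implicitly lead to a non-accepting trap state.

start=q0 accept=q2,q3,q4 q0-a->q0 q0-b->q1 q0-c->q2 q1-a->q0 q1-b->q1 q1-c->q3 q2-a->q2 q2-b->q4 q2-c->q5 q3-a->q6 q3-b->q4 q3-c->q5 q4-a->q2 q4-b->q4 q4-c->q7 q5-a->q5 q5-b->q8 q5-c->q9 q6-a->q6 q6-b->q6 q6-c->q10 q7-a->q10 q7-b->q8 q7-c->q9 q8-a->q5 q8-b->q8 q8-c->q11 q9-a->q9 q9-b->q12 q9-c->q0 q10-a->q10 q10-b->q10 q10-c->q13 q11-a->q13 q11-b->q12 q11-c->q0 q12-a->q9 q12-b->q12 q12-c->q14 q13-a->q13 q13-b->q13 q13-c->q15 q14-a->q15 q14-b->q1 q14-c->q2 q15-a->q15 q15-b->q15 q15-c->q6

Build one automaton per condition and run them in lockstep. The first has 4 states tracking partial matches of the forbidden pattern `bca`; the second has 4 states tracking the count of `c`s modulo 4. A product state is a pair (one from each), accepting exactly when both do.
With 16 states:
          a    b    c  
>  q0     q0   q1   q2 
   q1     q0   q1   q3 
 * q2     q2   q4   q5 
 * q3     q6   q4   q5 
 * q4     q2   q4   q7 
   q5     q5   q8   q9 
   q6     q6   q6  q10 
   q7    q10   q8   q9 
   q8     q5   q8  q11 
   q9     q9  q12   q0 
   q10   q10  q10  q13 
   q11   q13  q12   q0 
   q12    q9  q12  q14 
   q13   q13  q13  q15 
   q14   q15   q1   q2 
   q15   q15  q15   q6 
(> = start, * = accepting)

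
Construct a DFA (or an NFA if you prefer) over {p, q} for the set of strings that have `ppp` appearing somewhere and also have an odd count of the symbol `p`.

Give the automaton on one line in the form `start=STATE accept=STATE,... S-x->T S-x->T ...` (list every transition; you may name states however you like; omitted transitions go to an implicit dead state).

Run two small machines in parallel and take their product. The first has 4 states tracking whether and how much of `ppp` has been seen; the second has 2 states tracking the count of `p`s modulo 2. A product state is a pair (one from each), accepting exactly when both do.
An 8-state machine:
       p  q 
>  A   B  A 
   B   C  D 
   C   E  A 
   D   F  D 
 * E   G  E 
   F   H  A 
   G   E  G 
   H   G  D 
(> = start, * = accepting)

start=A accept=E A-p->B A-q->A B-p->C B-q->D C-p->E C-q->A D-p->F D-q->D E-p->G E-q->E F-p->H F-q->A G-p->E G-q->G H-p->G H-q->D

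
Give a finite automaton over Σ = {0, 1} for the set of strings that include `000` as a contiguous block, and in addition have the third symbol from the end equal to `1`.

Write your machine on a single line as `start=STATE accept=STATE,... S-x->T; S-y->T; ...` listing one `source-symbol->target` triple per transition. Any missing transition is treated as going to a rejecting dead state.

Handle the two conditions separately and then intersect. One (4 states) tracks whether and how much of `000` has been seen; the other (15 states) tracks the last 3 symbols read. Each combined state is a pair, one component from each; accept when both components accept.
          0    1  
>  q0     q1   q2 
   q1     q3   q4 
   q2     q5   q6 
   q3     q7   q8 
   q4     q9  q10 
   q5    q11  q12 
   q6    q13  q14 
   q7     q7  q15 
   q8     q9  q10 
   q9    q11  q12 
   q10   q13  q14 
   q11    q7   q8 
   q12    q9  q10 
   q13   q11  q12 
   q14   q13  q14 
   q15   q16  q17 
   q16   q18  q19 
   q17   q20  q21 
 * q18    q7  q15 
 * q19   q16  q17 
 * q20   q18  q19 
 * q21   q20  q21 
(> = start, * = accepting)

start=q0; accept=q18,q19,q20,q21; q0-0->q1; q0-1->q2; q1-0->q3; q1-1->q4; q2-0->q5; q2-1->q6; q3-0->q7; q3-1->q8; q4-0->q9; q4-1->q10; q5-0->q11; q5-1->q12; q6-0->q13; q6-1->q14; q7-0->q7; q7-1->q15; q8-0->q9; q8-1->q10; q9-0->q11; q9-1->q12; q10-0->q13; q10-1->q14; q11-0->q7; q11-1->q8; q12-0->q9; q12-1->q10; q13-0->q11; q13-1->q12; q14-0->q13; q14-1->q14; q15-0->q16; q15-1->q17; q16-0->q18; q16-1->q19; q17-0->q20; q17-1->q21; q18-0->q7; q18-1->q15; q19-0->q16; q19-1->q17; q20-0->q18; q20-1->q19; q21-0->q20; q21-1->q21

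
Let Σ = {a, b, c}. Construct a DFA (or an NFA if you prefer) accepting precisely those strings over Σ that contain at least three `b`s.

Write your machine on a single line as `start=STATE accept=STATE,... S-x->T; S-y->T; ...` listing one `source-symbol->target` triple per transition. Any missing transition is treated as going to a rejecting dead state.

Count `b`s, saturating at 4: states q0 through q3 mean 0 through 3 `b`s seen; q4 means more than 3. Each `b` increments (capped at q4); other symbols loop. Accept from {q3, q4}.
        a   b   c  
>  q0   q0  q1  q0 
   q1   q1  q2  q1 
   q2   q2  q3  q2 
 * q3   q3  q4  q3 
 * q4   q4  q4  q4 
(> = start, * = accepting)

start=q0; accept=q3,q4; q0-a->q0; q0-b->q1; q0-c->q0; q1-a->q1; q1-b->q2; q1-c->q1; q2-a->q2; q2-b->q3; q2-c->q2; q3-a->q3; q3-b->q4; q3-c->q3; q4-a->q4; q4-b->q4; q4-c->q4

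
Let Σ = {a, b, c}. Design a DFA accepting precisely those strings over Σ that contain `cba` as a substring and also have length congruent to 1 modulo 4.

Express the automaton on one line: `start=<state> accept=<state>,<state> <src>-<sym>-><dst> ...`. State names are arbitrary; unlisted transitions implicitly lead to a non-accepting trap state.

start=q0 accept=q14 q0-a->q1 q0-b->q1 q0-c->q2 q1-a->q3 q1-b->q3 q1-c->q4 q2-a->q3 q2-b->q5 q2-c->q4 q3-a->q6 q3-b->q6 q3-c->q7 q4-a->q6 q4-b->q8 q4-c->q7 q5-a->q9 q5-b->q6 q5-c->q7 q6-a->q0 q6-b->q0 q6-c->q10 q7-a->q0 q7-b->q11 q7-c->q10 q8-a->q12 q8-b->q0 q8-c->q10 q9-a->q12 q9-b->q12 q9-c->q12 q10-a->q1 q10-b->q13 q10-c->q2 q11-a->q14 q11-b->q1 q11-c->q2 q12-a->q14 q12-b->q14 q12-c->q14 q13-a->q15 q13-b->q3 q13-c->q4 q14-a->q15 q14-b->q15 q14-c->q15 q15-a->q9 q15-b->q9 q15-c->q9

Handle the two conditions separately and then intersect. One (4 states) tracks whether and how much of `cba` has been seen; the other (4 states) tracks the input length modulo 4. Each combined state is a pair, one component from each; accept when both components accept.
16 states suffice.
          a    b    c  
>  q0     q1   q1   q2 
   q1     q3   q3   q4 
   q2     q3   q5   q4 
   q3     q6   q6   q7 
   q4     q6   q8   q7 
   q5     q9   q6   q7 
   q6     q0   q0  q10 
   q7     q0  q11  q10 
   q8    q12   q0  q10 
   q9    q12  q12  q12 
   q10    q1  q13   q2 
   q11   q14   q1   q2 
   q12   q14  q14  q14 
   q13   q15   q3   q4 
 * q14   q15  q15  q15 
   q15    q9   q9   q9 
(> = start, * = accepting)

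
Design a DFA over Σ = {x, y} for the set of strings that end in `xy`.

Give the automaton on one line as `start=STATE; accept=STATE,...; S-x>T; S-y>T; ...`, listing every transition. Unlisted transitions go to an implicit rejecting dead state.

Remember how much of `xy` the current input suffix matches. State S0 means no match yet; S1 means the last symbol is `x`; S2 means the last 2 symbols are `xy`. Only S2 accepts. On a mismatch, fall back to the longest proper suffix that is still a prefix of `xy`.
        x   y  
>  S0   S1  S0 
   S1   S1  S2 
 * S2   S1  S0 
(> = start, * = accepting)

start=S0; accept=S2; S0-x>S1; S0-y>S0; S1-x>S1; S1-y>S2; S2-x>S1; S2-y>S0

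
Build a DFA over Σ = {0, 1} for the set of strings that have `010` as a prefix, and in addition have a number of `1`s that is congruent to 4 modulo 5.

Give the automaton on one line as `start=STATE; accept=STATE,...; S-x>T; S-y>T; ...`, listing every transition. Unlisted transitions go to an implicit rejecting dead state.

start=S0; accept=S11; S0-0>S1; S0-1>S2; S1-0>S3; S1-1>S4; S2-0>S2; S2-1>S5; S3-0>S3; S3-1>S2; S4-0>S6; S4-1>S5; S5-0>S5; S5-1>S7; S6-0>S6; S6-1>S8; S7-0>S7; S7-1>S9; S8-0>S8; S8-1>S10; S9-0>S9; S9-1>S3; S10-0>S10; S10-1>S11; S11-0>S11; S11-1>S12; S12-0>S12; S12-1>S6

Handle the two conditions separately and then intersect. One (5 states) tracks whether the input so far still matches the prefix `010`; the other (5 states) tracks the count of `1`s modulo 5. Each combined state is a pair, one component from each; accept when both components accept.
A 13-state machine:
          0    1  
>  S0     S1   S2 
   S1     S3   S4 
   S2     S2   S5 
   S3     S3   S2 
   S4     S6   S5 
   S5     S5   S7 
   S6     S6   S8 
   S7     S7   S9 
   S8     S8  S10 
   S9     S9   S3 
   S10   S10  S11 
 * S11   S11  S12 
   S12   S12   S6 
(> = start, * = accepting)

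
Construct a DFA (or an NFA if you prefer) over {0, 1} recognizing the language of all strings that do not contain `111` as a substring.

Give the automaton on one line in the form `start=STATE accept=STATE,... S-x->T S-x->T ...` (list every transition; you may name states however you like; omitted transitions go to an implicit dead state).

Track partial matches of the forbidden pattern `111`. State S3 is a dead state reached once `111` has occurred; every other state accepts. S0 means no part of `111` is currently matched.
4 states suffice.
        0   1  
>* S0   S0  S1 
 * S1   S0  S2 
 * S2   S0  S3 
   S3   S3  S3 
(> = start, * = accepting)

start=S0 accept=S0,S1,S2 S0-0->S0 S0-1->S1 S1-0->S0 S1-1->S2 S2-0->S0 S2-1->S3 S3-0->S3 S3-1->S3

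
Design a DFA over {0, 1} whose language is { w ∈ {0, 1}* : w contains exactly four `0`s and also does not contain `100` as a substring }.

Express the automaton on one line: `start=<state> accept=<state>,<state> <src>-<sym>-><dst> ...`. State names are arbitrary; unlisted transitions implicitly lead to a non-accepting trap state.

start=s0 accept=s10,s15,s16 s0-0->s1 s0-1->s2 s1-0->s3 s1-1->s4 s2-0->s5 s2-1->s2 s3-0->s6 s3-1->s7 s4-0->s8 s4-1->s4 s5-0->s9 s5-1->s4 s6-0->s10 s6-1->s11 s7-0->s12 s7-1->s7 s8-0->s13 s8-1->s7 s9-0->s13 s9-1->s9 s10-0->s14 s10-1->s15 s11-0->s16 s11-1->s11 s12-0->s17 s12-1->s11 s13-0->s17 s13-1->s13 s14-0->s14 s14-1->s18 s15-0->s19 s15-1->s15 s16-0->s20 s16-1->s15 s17-0->s20 s17-1->s17 s18-0->s19 s18-1->s18 s19-0->s20 s19-1->s18 s20-0->s20 s20-1->s20

Handle the two conditions separately and then intersect. One (6 states) tracks the count of `0`s, saturating at 5; the other (4 states) tracks partial matches of the forbidden pattern `100`. Each combined state is a pair, one component from each; accept when both components accept.
A 21-state machine:
          0    1  
>  s0     s1   s2 
   s1     s3   s4 
   s2     s5   s2 
   s3     s6   s7 
   s4     s8   s4 
   s5     s9   s4 
   s6    s10  s11 
   s7    s12   s7 
   s8    s13   s7 
   s9    s13   s9 
 * s10   s14  s15 
   s11   s16  s11 
   s12   s17  s11 
   s13   s17  s13 
   s14   s14  s18 
 * s15   s19  s15 
 * s16   s20  s15 
   s17   s20  s17 
   s18   s19  s18 
   s19   s20  s18 
   s20   s20  s20 
(> = start, * = accepting)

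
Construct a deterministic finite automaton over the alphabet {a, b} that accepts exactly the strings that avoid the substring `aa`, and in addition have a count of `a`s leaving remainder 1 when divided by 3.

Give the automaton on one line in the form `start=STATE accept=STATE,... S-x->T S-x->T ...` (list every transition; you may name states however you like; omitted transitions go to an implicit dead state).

start=q0 accept=q1,q3 q0-a->q1 q0-b->q0 q1-a->q2 q1-b->q3 q2-a->q2 q2-b->q2 q3-a->q4 q3-b->q3 q4-a->q2 q4-b->q5 q5-a->q6 q5-b->q5 q6-a->q2 q6-b->q0

Run two small machines in parallel and take their product. One (3 states) tracks partial matches of the forbidden pattern `aa`; the other (3 states) tracks the count of `a`s modulo 3. Each combined state is a pair, one component from each; accept when both components accept. Minimizing collapses redundant product states.
A 7-state machine:
        a   b  
>  q0   q1  q0 
 * q1   q2  q3 
   q2   q2  q2 
 * q3   q4  q3 
   q4   q2  q5 
   q5   q6  q5 
   q6   q2  q0 
(> = start, * = accepting)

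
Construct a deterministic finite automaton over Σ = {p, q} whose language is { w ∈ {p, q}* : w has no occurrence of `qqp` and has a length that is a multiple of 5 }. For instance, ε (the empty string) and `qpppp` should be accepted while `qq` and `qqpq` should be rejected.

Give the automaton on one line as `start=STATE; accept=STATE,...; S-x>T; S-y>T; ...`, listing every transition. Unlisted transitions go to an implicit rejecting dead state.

start=A; accept=A,N,O; A-p>B; A-q>C; B-p>D; B-q>E; C-p>D; C-q>F; D-p>G; D-q>H; E-p>G; E-q>I; F-p>J; F-q>I; G-p>K; G-q>L; H-p>K; H-q>M; I-p>J; I-q>M; J-p>J; J-q>J; K-p>A; K-q>N; L-p>A; L-q>O; M-p>J; M-q>O; N-p>B; N-q>P; O-p>J; O-q>P; P-p>J; P-q>F

Build one automaton per condition and run them in lockstep. The first has 4 states tracking partial matches of the forbidden pattern `qqp`; the second has 5 states tracking the input length modulo 5. A product state is a pair (one from each), accepting exactly when both do. Minimizing collapses redundant product states.
A 16-state machine:
       p  q 
>* A   B  C 
   B   D  E 
   C   D  F 
   D   G  H 
   E   G  I 
   F   J  I 
   G   K  L 
   H   K  M 
   I   J  M 
   J   J  J 
   K   A  N 
   L   A  O 
   M   J  O 
 * N   B  P 
 * O   J  P 
   P   J  F 
(> = start, * = accepting)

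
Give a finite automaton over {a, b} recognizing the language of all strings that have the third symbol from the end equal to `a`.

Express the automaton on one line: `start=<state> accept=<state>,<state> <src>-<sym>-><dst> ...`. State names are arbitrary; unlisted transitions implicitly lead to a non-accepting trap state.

start=s0 accept=s7,s8,s9,s10 s0-a->s1 s0-b->s2 s1-a->s3 s1-b->s4 s2-a->s5 s2-b->s6 s3-a->s7 s3-b->s8 s4-a->s9 s4-b->s10 s5-a->s11 s5-b->s12 s6-a->s13 s6-b->s14 s7-a->s7 s7-b->s8 s8-a->s9 s8-b->s10 s9-a->s11 s9-b->s12 s10-a->s13 s10-b->s14 s11-a->s7 s11-b->s8 s12-a->s9 s12-b->s10 s13-a->s11 s13-b->s12 s14-a->s13 s14-b->s14

Because acceptance depends on a position counted from the end, the machine has to buffer the most recent 3 symbols. Make each state the string of the last up-to-3 symbols read; on input `x` shift the window left and append `x`. Accept when the buffered window has length 3 and begins with `a`.
15 states suffice.
          a    b  
>  s0     s1   s2 
   s1     s3   s4 
   s2     s5   s6 
   s3     s7   s8 
   s4     s9  s10 
   s5    s11  s12 
   s6    s13  s14 
 * s7     s7   s8 
 * s8     s9  s10 
 * s9    s11  s12 
 * s10   s13  s14 
   s11    s7   s8 
   s12    s9  s10 
   s13   s11  s12 
   s14   s13  s14 
(> = start, * = accepting)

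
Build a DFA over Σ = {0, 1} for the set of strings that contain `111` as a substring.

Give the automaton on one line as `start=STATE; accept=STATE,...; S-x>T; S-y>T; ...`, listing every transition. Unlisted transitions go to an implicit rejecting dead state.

start=A; accept=D; A-0>A; A-1>B; B-0>A; B-1>C; C-0>A; C-1>D; D-0>D; D-1>D

States A..C record the length of the longest prefix of `111` that matches the current input suffix. Reaching D means `111` has been seen, and we stay there forever. Accept from D.
       0  1 
>  A   A  B 
   B   A  C 
   C   A  D 
 * D   D  D 
(> = start, * = accepting)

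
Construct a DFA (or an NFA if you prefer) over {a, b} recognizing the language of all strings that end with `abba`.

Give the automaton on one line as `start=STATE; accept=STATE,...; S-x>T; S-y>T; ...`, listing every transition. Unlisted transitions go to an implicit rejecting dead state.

start=q0; accept=q4; q0-a>q1; q0-b>q0; q1-a>q1; q1-b>q2; q2-a>q1; q2-b>q3; q3-a>q4; q3-b>q0; q4-a>q1; q4-b>q2

Remember how much of `abba` the current input suffix matches. State q0 means no match yet; q1 means the last symbol is `a`; q2 means the last 2 symbols are `ab`; q3 means the last 3 symbols are `abb`; q4 means the last 4 symbols are `abba`. Only q4 accepts. On a mismatch, fall back to the longest proper suffix that is still a prefix of `abba`.
A 5-state machine:
        a   b  
>  q0   q1  q0 
   q1   q1  q2 
   q2   q1  q3 
   q3   q4  q0 
 * q4   q1  q2 
(> = start, * = accepting)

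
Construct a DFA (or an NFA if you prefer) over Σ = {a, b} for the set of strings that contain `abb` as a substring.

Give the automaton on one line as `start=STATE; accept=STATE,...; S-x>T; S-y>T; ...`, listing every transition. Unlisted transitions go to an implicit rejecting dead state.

start=q0; accept=q3; q0-a>q1; q0-b>q0; q1-a>q1; q1-b>q2; q2-a>q1; q2-b>q3; q3-a>q3; q3-b>q3

Track how much of `abb` has been matched so far: state q0 is no progress, q3 is the absorbing accept state reached once `abb` has occurred. Intermediate states record partial matches; on a mismatch, fall back to the longest reusable overlap.
        a   b  
>  q0   q1  q0 
   q1   q1  q2 
   q2   q1  q3 
 * q3   q3  q3 
(> = start, * = accepting)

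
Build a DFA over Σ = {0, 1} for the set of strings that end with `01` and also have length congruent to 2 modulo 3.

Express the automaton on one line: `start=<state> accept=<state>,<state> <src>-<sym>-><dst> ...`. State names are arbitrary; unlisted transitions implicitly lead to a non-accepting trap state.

Build one automaton per condition and run them in lockstep. One (3 states) tracks how much of the suffix `01` has currently been matched; the other (3 states) tracks the input length modulo 3. Each combined state is a pair, one component from each; accept when both components accept. After merging equivalent states the machine shrinks.
       0  1 
>  A   B  C 
   B   D  E 
   C   D  D 
   D   A  A 
 * E   A  A 
(> = start, * = accepting)

start=A accept=E A-0->B A-1->C B-0->D B-1->E C-0->D C-1->D D-0->A D-1->A E-0->A E-1->A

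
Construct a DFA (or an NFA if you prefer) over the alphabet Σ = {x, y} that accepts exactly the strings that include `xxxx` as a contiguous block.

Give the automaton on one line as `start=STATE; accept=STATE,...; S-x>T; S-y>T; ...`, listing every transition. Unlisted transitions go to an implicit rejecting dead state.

States A..D record the length of the longest prefix of `xxxx` that matches the current input suffix. Reaching E means `xxxx` has been seen, and we stay there forever. Accept from E.
A 5-state machine:
       x  y 
>  A   B  A 
   B   C  A 
   C   D  A 
   D   E  A 
 * E   E  E 
(> = start, * = accepting)

start=A; accept=E; A-x>B; A-y>A; B-x>C; B-y>A; C-x>D; C-y>A; D-x>E; D-y>A; E-x>E; E-y>E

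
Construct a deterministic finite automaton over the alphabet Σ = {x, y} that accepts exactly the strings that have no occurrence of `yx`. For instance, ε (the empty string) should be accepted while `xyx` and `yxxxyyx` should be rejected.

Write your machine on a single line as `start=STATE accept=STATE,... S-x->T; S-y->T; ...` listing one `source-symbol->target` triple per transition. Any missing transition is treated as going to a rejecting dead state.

start=s0; accept=s0,s1; s0-x->s0; s0-y->s1; s1-x->s2; s1-y->s1; s2-x->s2; s2-y->s2

Track partial matches of the forbidden pattern `yx`. State s2 is a dead state reached once `yx` has occurred; every other state accepts. s0 means no part of `yx` is currently matched.
3 states suffice.
        x   y  
>* s0   s0  s1 
 * s1   s2  s1 
   s2   s2  s2 
(> = start, * = accepting)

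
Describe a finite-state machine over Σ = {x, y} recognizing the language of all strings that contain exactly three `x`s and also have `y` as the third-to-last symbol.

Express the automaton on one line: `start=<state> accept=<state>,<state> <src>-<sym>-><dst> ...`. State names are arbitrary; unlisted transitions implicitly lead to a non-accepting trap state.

Run two small machines in parallel and take their product. One (5 states) tracks the count of `x`s, saturating at 4; the other (15 states) tracks the last 3 symbols read. Each combined state is a pair, one component from each; accept when both components accept. After merging equivalent states the machine shrinks.
A 16-state machine:
          x    y  
>  s0     s1   s0 
   s1     s2   s3 
   s2     s4   s5 
   s3     s6   s3 
   s4     s7   s8 
   s5     s9  s10 
   s6    s11   s5 
   s7     s7   s7 
   s8     s7  s12 
   s9     s7  s13 
   s10   s14  s10 
 * s11    s7   s8 
   s12    s7  s15 
 * s13    s7  s12 
 * s14    s7  s13 
 * s15    s7  s15 
(> = start, * = accepting)

start=s0 accept=s11,s13,s14,s15 s0-x->s1 s0-y->s0 s1-x->s2 s1-y->s3 s2-x->s4 s2-y->s5 s3-x->s6 s3-y->s3 s4-x->s7 s4-y->s8 s5-x->s9 s5-y->s10 s6-x->s11 s6-y->s5 s7-x->s7 s7-y->s7 s8-x->s7 s8-y->s12 s9-x->s7 s9-y->s13 s10-x->s14 s10-y->s10 s11-x->s7 s11-y->s8 s12-x->s7 s12-y->s15 s13-x->s7 s13-y->s12 s14-x->s7 s14-y->s13 s15-x->s7 s15-y->s15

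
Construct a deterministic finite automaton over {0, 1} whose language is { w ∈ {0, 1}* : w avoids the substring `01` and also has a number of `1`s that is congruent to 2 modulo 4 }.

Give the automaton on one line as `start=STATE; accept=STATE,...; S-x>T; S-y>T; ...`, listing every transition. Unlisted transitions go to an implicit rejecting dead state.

start=q0; accept=q3,q4; q0-0>q1; q0-1>q2; q1-0>q1; q1-1>q1; q2-0>q1; q2-1>q3; q3-0>q4; q3-1>q5; q4-0>q4; q4-1>q1; q5-0>q1; q5-1>q0

Build one automaton per condition and run them in lockstep. The first has 3 states tracking partial matches of the forbidden pattern `01`; the second has 4 states tracking the count of `1`s modulo 4. A product state is a pair (one from each), accepting exactly when both do. Equivalent product states are then merged.
        0   1  
>  q0   q1  q2 
   q1   q1  q1 
   q2   q1  q3 
 * q3   q4  q5 
 * q4   q4  q1 
   q5   q1  q0 
(> = start, * = accepting)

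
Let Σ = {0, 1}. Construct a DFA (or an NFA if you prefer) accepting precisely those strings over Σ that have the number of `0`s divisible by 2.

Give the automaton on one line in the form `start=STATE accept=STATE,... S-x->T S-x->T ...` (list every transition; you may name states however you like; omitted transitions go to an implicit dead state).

The only thing that matters is how many `0`s have appeared, reduced mod 2. Use one state per residue: q0 for 0, …, q1 for 1. Reading `0` moves to the next residue; anything else stays put. q0 is accepting.
A 2-state machine:
        0   1  
>* q0   q1  q0 
   q1   q0  q1 
(> = start, * = accepting)

start=q0 accept=q0 q0-0->q1 q0-1->q0 q1-0->q0 q1-1->q1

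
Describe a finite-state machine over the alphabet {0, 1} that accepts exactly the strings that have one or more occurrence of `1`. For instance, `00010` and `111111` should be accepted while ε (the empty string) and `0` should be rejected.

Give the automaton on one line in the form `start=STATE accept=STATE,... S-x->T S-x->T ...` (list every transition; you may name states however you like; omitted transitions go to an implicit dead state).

start=s0 accept=s1,s2 s0-0->s0 s0-1->s1 s1-0->s1 s1-1->s2 s2-0->s2 s2-1->s2

Only the number of `1`s matters, and only up to 2. Make a chain s0 → s1 → s2 advanced by each `1` (with s2 absorbing); every other symbol self-loops. The accepting set is {s1, s2}.
3 states suffice.
        0   1  
>  s0   s0  s1 
 * s1   s1  s2 
 * s2   s2  s2 
(> = start, * = accepting)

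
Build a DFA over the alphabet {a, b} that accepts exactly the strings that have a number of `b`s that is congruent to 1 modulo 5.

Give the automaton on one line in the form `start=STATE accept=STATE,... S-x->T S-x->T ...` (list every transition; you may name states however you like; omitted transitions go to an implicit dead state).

The only thing that matters is how many `b`s have appeared, reduced mod 5. Use one state per residue: s0 for 0, …, s4 for 4. Reading `b` moves to the next residue; anything else stays put. s1 is accepting.
        a   b  
>  s0   s0  s1 
 * s1   s1  s2 
   s2   s2  s3 
   s3   s3  s4 
   s4   s4  s0 
(> = start, * = accepting)

start=s0 accept=s1 s0-a->s0 s0-b->s1 s1-a->s1 s1-b->s2 s2-a->s2 s2-b->s3 s3-a->s3 s3-b->s4 s4-a->s4 s4-b->s0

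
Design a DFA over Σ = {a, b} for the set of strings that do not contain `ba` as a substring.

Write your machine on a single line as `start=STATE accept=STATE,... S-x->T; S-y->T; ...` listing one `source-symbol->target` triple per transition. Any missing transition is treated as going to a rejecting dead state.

Track partial matches of the forbidden pattern `ba`. State q2 is a dead state reached once `ba` has occurred; every other state accepts. q0 means no part of `ba` is currently matched.
With 3 states:
        a   b  
>* q0   q0  q1 
 * q1   q2  q1 
   q2   q2  q2 
(> = start, * = accepting)

start=q0; accept=q0,q1; q0-a->q0; q0-b->q1; q1-a->q2; q1-b->q1; q2-a->q2; q2-b->q2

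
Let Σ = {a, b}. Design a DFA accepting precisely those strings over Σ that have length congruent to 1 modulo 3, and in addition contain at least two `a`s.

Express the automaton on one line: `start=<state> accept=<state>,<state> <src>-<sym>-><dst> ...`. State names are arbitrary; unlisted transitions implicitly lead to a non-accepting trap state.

start=q0 accept=q8 q0-a->q1 q0-b->q2 q1-a->q3 q1-b->q4 q2-a->q4 q2-b->q5 q3-a->q6 q3-b->q6 q4-a->q6 q4-b->q7 q5-a->q7 q5-b->q0 q6-a->q8 q6-b->q8 q7-a->q8 q7-b->q1 q8-a->q3 q8-b->q3

Run two small machines in parallel and take their product. One (3 states) tracks the input length modulo 3; the other (4 states) tracks the count of `a`s, saturating at 3. Each combined state is a pair, one component from each; accept when both components accept. Equivalent product states are then merged.
        a   b  
>  q0   q1  q2 
   q1   q3  q4 
   q2   q4  q5 
   q3   q6  q6 
   q4   q6  q7 
   q5   q7  q0 
   q6   q8  q8 
   q7   q8  q1 
 * q8   q3  q3 
(> = start, * = accepting)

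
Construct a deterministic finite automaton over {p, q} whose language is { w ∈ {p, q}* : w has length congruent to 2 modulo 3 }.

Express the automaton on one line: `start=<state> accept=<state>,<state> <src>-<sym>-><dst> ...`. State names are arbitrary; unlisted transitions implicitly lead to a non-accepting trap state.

start=s0 accept=s2 s0-p->s1 s0-q->s1 s1-p->s2 s1-q->s2 s2-p->s0 s2-q->s0

Only the length mod 3 matters, so use a 3-cycle: from any state, every input symbol moves to the next state, wrapping s2 back to s0. Mark s2 accepting.
With 3 states:
        p   q  
>  s0   s1  s1 
   s1   s2  s2 
 * s2   s0  s0 
(> = start, * = accepting)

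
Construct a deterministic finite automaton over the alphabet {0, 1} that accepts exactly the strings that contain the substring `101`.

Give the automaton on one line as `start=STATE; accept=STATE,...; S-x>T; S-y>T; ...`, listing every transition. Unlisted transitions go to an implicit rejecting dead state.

Track how much of `101` has been matched so far: state q0 is no progress, q3 is the absorbing accept state reached once `101` has occurred. Intermediate states record partial matches; on a mismatch, fall back to the longest reusable overlap.
4 states suffice.
        0   1  
>  q0   q0  q1 
   q1   q2  q1 
   q2   q0  q3 
 * q3   q3  q3 
(> = start, * = accepting)

start=q0; accept=q3; q0-0>q0; q0-1>q1; q1-0>q2; q1-1>q1; q2-0>q0; q2-1>q3; q3-0>q3; q3-1>q3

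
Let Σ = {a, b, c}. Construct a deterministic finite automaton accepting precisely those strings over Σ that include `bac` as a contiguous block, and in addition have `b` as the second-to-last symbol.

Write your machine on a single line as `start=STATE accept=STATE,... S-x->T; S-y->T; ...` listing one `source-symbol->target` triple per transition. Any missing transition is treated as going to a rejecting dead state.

start=q0; accept=q19,q20,q21; q0-a->q1; q0-b->q2; q0-c->q3; q1-a->q4; q1-b->q5; q1-c->q6; q2-a->q7; q2-b->q8; q2-c->q9; q3-a->q10; q3-b->q11; q3-c->q12; q4-a->q4; q4-b->q5; q4-c->q6; q5-a->q7; q5-b->q8; q5-c->q9; q6-a->q10; q6-b->q11; q6-c->q12; q7-a->q4; q7-b->q5; q7-c->q13; q8-a->q7; q8-b->q8; q8-c->q9; q9-a->q10; q9-b->q11; q9-c->q12; q10-a->q4; q10-b->q5; q10-c->q6; q11-a->q7; q11-b->q8; q11-c->q9; q12-a->q10; q12-b->q11; q12-c->q12; q13-a->q14; q13-b->q15; q13-c->q16; q14-a->q17; q14-b->q18; q14-c->q13; q15-a->q19; q15-b->q20; q15-c->q21; q16-a->q14; q16-b->q15; q16-c->q16; q17-a->q17; q17-b->q18; q17-c->q13; q18-a->q19; q18-b->q20; q18-c->q21; q19-a->q17; q19-b->q18; q19-c->q13; q20-a->q19; q20-b->q20; q20-c->q21; q21-a->q14; q21-b->q15; q21-c->q16

Handle the two conditions separately and then intersect. The first has 4 states tracking whether and how much of `bac` has been seen; the second has 13 states tracking the last 2 symbols read. A product state is a pair (one from each), accepting exactly when both do.
22 states suffice.
          a    b    c  
>  q0     q1   q2   q3 
   q1     q4   q5   q6 
   q2     q7   q8   q9 
   q3    q10  q11  q12 
   q4     q4   q5   q6 
   q5     q7   q8   q9 
   q6    q10  q11  q12 
   q7     q4   q5  q13 
   q8     q7   q8   q9 
   q9    q10  q11  q12 
   q10    q4   q5   q6 
   q11    q7   q8   q9 
   q12   q10  q11  q12 
   q13   q14  q15  q16 
   q14   q17  q18  q13 
   q15   q19  q20  q21 
   q16   q14  q15  q16 
   q17   q17  q18  q13 
   q18   q19  q20  q21 
 * q19   q17  q18  q13 
 * q20   q19  q20  q21 
 * q21   q14  q15  q16 
(> = start, * = accepting)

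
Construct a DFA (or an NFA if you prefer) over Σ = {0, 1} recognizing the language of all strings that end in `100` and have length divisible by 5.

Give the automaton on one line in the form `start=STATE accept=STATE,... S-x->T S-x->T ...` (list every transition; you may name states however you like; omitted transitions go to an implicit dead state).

Run two small machines in parallel and take their product. One (4 states) tracks how much of the suffix `100` has currently been matched; the other (5 states) tracks the input length modulo 5. Each combined state is a pair, one component from each; accept when both components accept. Minimizing collapses redundant product states.
An 8-state machine:
        0   1  
>  q0   q1  q1 
   q1   q2  q2 
   q2   q3  q4 
   q3   q5  q5 
   q4   q6  q5 
   q5   q0  q0 
   q6   q7  q0 
 * q7   q1  q1 
(> = start, * = accepting)

start=q0 accept=q7 q0-0->q1 q0-1->q1 q1-0->q2 q1-1->q2 q2-0->q3 q2-1->q4 q3-0->q5 q3-1->q5 q4-0->q6 q4-1->q5 q5-0->q0 q5-1->q0 q6-0->q7 q6-1->q0 q7-0->q1 q7-1->q1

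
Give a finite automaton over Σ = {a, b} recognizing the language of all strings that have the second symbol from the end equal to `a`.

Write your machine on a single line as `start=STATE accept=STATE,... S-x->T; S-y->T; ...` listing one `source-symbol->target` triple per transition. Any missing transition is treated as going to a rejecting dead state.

start=S0; accept=S3,S4; S0-a->S1; S0-b->S2; S1-a->S3; S1-b->S4; S2-a->S5; S2-b->S6; S3-a->S3; S3-b->S4; S4-a->S5; S4-b->S6; S5-a->S3; S5-b->S4; S6-a->S5; S6-b->S6

A DFA must remember the last 2 symbols (since which symbol is second-to-last isn't known until the input ends). Use one state per possible window of the last ≤2 symbols; accept from those whose window starts with `a`.
        a   b  
>  S0   S1  S2 
   S1   S3  S4 
   S2   S5  S6 
 * S3   S3  S4 
 * S4   S5  S6 
   S5   S3  S4 
   S6   S5  S6 
(> = start, * = accepting)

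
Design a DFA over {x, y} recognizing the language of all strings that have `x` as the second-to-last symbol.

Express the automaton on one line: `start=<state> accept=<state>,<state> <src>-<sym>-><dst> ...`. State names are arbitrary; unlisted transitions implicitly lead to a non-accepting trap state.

start=q0 accept=q3,q4 q0-x->q1 q0-y->q2 q1-x->q3 q1-y->q4 q2-x->q5 q2-y->q6 q3-x->q3 q3-y->q4 q4-x->q5 q4-y->q6 q5-x->q3 q5-y->q4 q6-x->q5 q6-y->q6

Because acceptance depends on a position counted from the end, the machine has to buffer the most recent 2 symbols. Make each state the string of the last up-to-2 symbols read; on input `x` shift the window left and append `x`. Accept when the buffered window has length 2 and begins with `x`.
7 states suffice.
        x   y  
>  q0   q1  q2 
   q1   q3  q4 
   q2   q5  q6 
 * q3   q3  q4 
 * q4   q5  q6 
   q5   q3  q4 
   q6   q5  q6 
(> = start, * = accepting)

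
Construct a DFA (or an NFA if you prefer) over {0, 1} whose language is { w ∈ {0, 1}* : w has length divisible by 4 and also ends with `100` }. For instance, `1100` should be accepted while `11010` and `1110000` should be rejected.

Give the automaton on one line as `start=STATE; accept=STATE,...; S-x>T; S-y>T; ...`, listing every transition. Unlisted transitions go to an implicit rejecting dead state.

start=S0; accept=S6; S0-0>S1; S0-1>S1; S1-0>S2; S1-1>S3; S2-0>S4; S2-1>S4; S3-0>S5; S3-1>S4; S4-0>S0; S4-1>S0; S5-0>S6; S5-1>S0; S6-0>S1; S6-1>S1

Handle the two conditions separately and then intersect. One (4 states) tracks the input length modulo 4; the other (4 states) tracks how much of the suffix `100` has currently been matched. Each combined state is a pair, one component from each; accept when both components accept. Equivalent product states are then merged.
7 states suffice.
        0   1  
>  S0   S1  S1 
   S1   S2  S3 
   S2   S4  S4 
   S3   S5  S4 
   S4   S0  S0 
   S5   S6  S0 
 * S6   S1  S1 
(> = start, * = accepting)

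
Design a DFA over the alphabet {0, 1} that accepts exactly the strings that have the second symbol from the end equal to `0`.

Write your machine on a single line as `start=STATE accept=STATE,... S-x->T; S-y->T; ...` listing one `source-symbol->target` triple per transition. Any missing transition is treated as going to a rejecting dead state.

A DFA must remember the last 2 symbols (since which symbol is second-to-last isn't known until the input ends). Use one state per possible window of the last ≤2 symbols; accept from those whose window starts with `0`.
A 7-state machine:
        0   1  
>  S0   S1  S2 
   S1   S3  S4 
   S2   S5  S6 
 * S3   S3  S4 
 * S4   S5  S6 
   S5   S3  S4 
   S6   S5  S6 
(> = start, * = accepting)

start=S0; accept=S3,S4; S0-0->S1; S0-1->S2; S1-0->S3; S1-1->S4; S2-0->S5; S2-1->S6; S3-0->S3; S3-1->S4; S4-0->S5; S4-1->S6; S5-0->S3; S5-1->S4; S6-0->S5; S6-1->S6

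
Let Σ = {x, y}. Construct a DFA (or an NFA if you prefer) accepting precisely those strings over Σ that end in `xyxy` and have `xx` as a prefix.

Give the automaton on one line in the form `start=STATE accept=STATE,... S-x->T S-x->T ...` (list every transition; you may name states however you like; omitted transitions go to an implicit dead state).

start=q0 accept=q11 q0-x->q1 q0-y->q2 q1-x->q3 q1-y->q4 q2-x->q5 q2-y->q2 q3-x->q3 q3-y->q6 q4-x->q7 q4-y->q2 q5-x->q5 q5-y->q4 q6-x->q8 q6-y->q9 q7-x->q5 q7-y->q10 q8-x->q3 q8-y->q11 q9-x->q3 q9-y->q9 q10-x->q7 q10-y->q2 q11-x->q8 q11-y->q9

Handle the two conditions separately and then intersect. The first has 5 states tracking how much of the suffix `xyxy` has currently been matched; the second has 4 states tracking whether the input so far still matches the prefix `xx`. A product state is a pair (one from each), accepting exactly when both do.
A 12-state machine:
          x    y  
>  q0     q1   q2 
   q1     q3   q4 
   q2     q5   q2 
   q3     q3   q6 
   q4     q7   q2 
   q5     q5   q4 
   q6     q8   q9 
   q7     q5  q10 
   q8     q3  q11 
   q9     q3   q9 
   q10    q7   q2 
 * q11    q8   q9 
(> = start, * = accepting)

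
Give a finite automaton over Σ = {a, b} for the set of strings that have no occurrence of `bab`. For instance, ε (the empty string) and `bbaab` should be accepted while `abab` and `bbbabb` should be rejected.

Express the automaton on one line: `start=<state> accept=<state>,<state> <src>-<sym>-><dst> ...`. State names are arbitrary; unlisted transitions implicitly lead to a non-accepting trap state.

This is the complement of 'contains `bab`'. Use the same substring-matching states — S0 through S3 holding how much of `bab` has just been matched — but flip the accepting set: everything except the trap S3 accepts.
With 4 states:
        a   b  
>* S0   S0  S1 
 * S1   S2  S1 
 * S2   S0  S3 
   S3   S3  S3 
(> = start, * = accepting)

start=S0 accept=S0,S1,S2 S0-a->S0 S0-b->S1 S1-a->S2 S1-b->S1 S2-a->S0 S2-b->S3 S3-a->S3 S3-b->S3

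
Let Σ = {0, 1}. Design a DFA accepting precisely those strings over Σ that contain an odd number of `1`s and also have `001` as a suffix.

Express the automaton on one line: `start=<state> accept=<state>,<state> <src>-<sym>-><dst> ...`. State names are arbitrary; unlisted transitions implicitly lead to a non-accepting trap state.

Run two small machines in parallel and take their product. One (2 states) tracks the count of `1`s modulo 2; the other (4 states) tracks how much of the suffix `001` has currently been matched. Each combined state is a pair, one component from each; accept when both components accept.
With 8 states:
        0   1  
>  q0   q1  q2 
   q1   q3  q2 
   q2   q4  q0 
   q3   q3  q5 
   q4   q6  q0 
 * q5   q4  q0 
   q6   q6  q7 
   q7   q1  q2 
(> = start, * = accepting)

start=q0 accept=q5 q0-0->q1 q0-1->q2 q1-0->q3 q1-1->q2 q2-0->q4 q2-1->q0 q3-0->q3 q3-1->q5 q4-0->q6 q4-1->q0 q5-0->q4 q5-1->q0 q6-0->q6 q6-1->q7 q7-0->q1 q7-1->q2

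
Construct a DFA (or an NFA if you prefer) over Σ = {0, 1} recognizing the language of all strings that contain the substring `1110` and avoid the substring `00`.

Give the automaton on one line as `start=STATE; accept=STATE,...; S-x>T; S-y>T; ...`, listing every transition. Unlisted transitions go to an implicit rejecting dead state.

Build one automaton per condition and run them in lockstep. One (5 states) tracks whether and how much of `1110` has been seen; the other (3 states) tracks partial matches of the forbidden pattern `00`. Each combined state is a pair, one component from each; accept when both components accept.
12 states suffice.
          0    1  
>  s0     s1   s2 
   s1     s3   s2 
   s2     s1   s4 
   s3     s3   s5 
   s4     s1   s6 
   s5     s3   s7 
   s6     s8   s6 
   s7     s3   s9 
 * s8    s10  s11 
   s9    s10   s9 
   s10   s10  s10 
 * s11    s8  s11 
(> = start, * = accepting)

start=s0; accept=s8,s11; s0-0>s1; s0-1>s2; s1-0>s3; s1-1>s2; s2-0>s1; s2-1>s4; s3-0>s3; s3-1>s5; s4-0>s1; s4-1>s6; s5-0>s3; s5-1>s7; s6-0>s8; s6-1>s6; s7-0>s3; s7-1>s9; s8-0>s10; s8-1>s11; s9-0>s10; s9-1>s9; s10-0>s10; s10-1>s10; s11-0>s8; s11-1>s11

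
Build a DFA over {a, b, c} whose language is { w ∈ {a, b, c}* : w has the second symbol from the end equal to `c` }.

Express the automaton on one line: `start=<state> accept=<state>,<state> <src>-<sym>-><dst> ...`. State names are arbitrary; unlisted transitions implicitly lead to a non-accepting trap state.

start=q0 accept=q10,q11,q12 q0-a->q1 q0-b->q2 q0-c->q3 q1-a->q4 q1-b->q5 q1-c->q6 q2-a->q7 q2-b->q8 q2-c->q9 q3-a->q10 q3-b->q11 q3-c->q12 q4-a->q4 q4-b->q5 q4-c->q6 q5-a->q7 q5-b->q8 q5-c->q9 q6-a->q10 q6-b->q11 q6-c->q12 q7-a->q4 q7-b->q5 q7-c->q6 q8-a->q7 q8-b->q8 q8-c->q9 q9-a->q10 q9-b->q11 q9-c->q12 q10-a->q4 q10-b->q5 q10-c->q6 q11-a->q7 q11-b->q8 q11-c->q9 q12-a->q10 q12-b->q11 q12-c->q12

Because acceptance depends on a position counted from the end, the machine has to buffer the most recent 2 symbols. Make each state the string of the last up-to-2 symbols read; on input `x` shift the window left and append `x`. Accept when the buffered window has length 2 and begins with `c`.
A 13-state machine:
          a    b    c  
>  q0     q1   q2   q3 
   q1     q4   q5   q6 
   q2     q7   q8   q9 
   q3    q10  q11  q12 
   q4     q4   q5   q6 
   q5     q7   q8   q9 
   q6    q10  q11  q12 
   q7     q4   q5   q6 
   q8     q7   q8   q9 
   q9    q10  q11  q12 
 * q10    q4   q5   q6 
 * q11    q7   q8   q9 
 * q12   q10  q11  q12 
(> = start, * = accepting)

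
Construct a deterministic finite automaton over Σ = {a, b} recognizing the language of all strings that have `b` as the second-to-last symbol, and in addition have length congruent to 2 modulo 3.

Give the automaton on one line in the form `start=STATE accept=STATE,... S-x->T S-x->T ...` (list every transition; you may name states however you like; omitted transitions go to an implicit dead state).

start=q0 accept=q4 q0-a->q1 q0-b->q2 q1-a->q3 q1-b->q3 q2-a->q4 q2-b->q4 q3-a->q0 q3-b->q0 q4-a->q0 q4-b->q0

Handle the two conditions separately and then intersect. The first has 7 states tracking the last 2 symbols read; the second has 3 states tracking the input length modulo 3. A product state is a pair (one from each), accepting exactly when both do. After merging equivalent states the machine shrinks.
5 states suffice.
        a   b  
>  q0   q1  q2 
   q1   q3  q3 
   q2   q4  q4 
   q3   q0  q0 
 * q4   q0  q0 
(> = start, * = accepting)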